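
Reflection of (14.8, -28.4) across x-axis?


Reflection over x-axis: (x,y) -> (x,-y)
(14.8, -28.4) -> (14.8, 28.4)

(14.8, 28.4)


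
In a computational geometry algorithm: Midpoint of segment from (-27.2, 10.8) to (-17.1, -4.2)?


M = (((-27.2)+(-17.1))/2, (10.8+(-4.2))/2)
= (-22.15, 3.3)

(-22.15, 3.3)


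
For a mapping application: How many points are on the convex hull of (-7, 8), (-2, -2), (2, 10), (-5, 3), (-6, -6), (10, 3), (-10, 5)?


Convex hull vertices (CCW): (-10, 5), (-6, -6), (10, 3), (2, 10), (-7, 8)
Count = 5

5


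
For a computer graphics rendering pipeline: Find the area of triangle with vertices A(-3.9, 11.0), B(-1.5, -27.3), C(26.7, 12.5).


Area = |x_A(y_B-y_C) + x_B(y_C-y_A) + x_C(y_A-y_B)|/2
= |155.22 + (-2.25) + 1022.61|/2
= 1175.58/2 = 587.79

587.79


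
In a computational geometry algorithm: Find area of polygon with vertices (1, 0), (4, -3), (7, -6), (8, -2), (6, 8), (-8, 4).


Shoelace sum: (1*(-3) - 4*0) + (4*(-6) - 7*(-3)) + (7*(-2) - 8*(-6)) + (8*8 - 6*(-2)) + (6*4 - (-8)*8) + ((-8)*0 - 1*4)
= 188
Area = |188|/2 = 94

94


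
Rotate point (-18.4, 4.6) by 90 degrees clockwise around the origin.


90° CW: (x,y) -> (y, -x)
(-18.4,4.6) -> (4.6, 18.4)

(4.6, 18.4)


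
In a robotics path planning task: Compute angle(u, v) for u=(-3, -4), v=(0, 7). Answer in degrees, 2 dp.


u.v = -28, |u| = sqrt(25) = 5, |v| = sqrt(49) = 7
cos(theta) = u.v/(|u||v|) = -28/sqrt(1225) = -0.8
theta = acos(-0.8) = 143.13 degrees

143.13 degrees


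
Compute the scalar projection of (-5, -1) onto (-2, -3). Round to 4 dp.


u.v = 13, |v| = sqrt(13) = 3.6056
Scalar projection = u.v / |v| = 13 / sqrt(13) = 3.6056

3.6056


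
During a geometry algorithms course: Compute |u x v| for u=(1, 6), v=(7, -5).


|u x v| = |1*(-5) - 6*7|
= |(-5) - 42| = 47

47


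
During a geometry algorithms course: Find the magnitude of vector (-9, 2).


|u| = sqrt((-9)^2 + 2^2) = sqrt(85) = 9.2195

9.2195


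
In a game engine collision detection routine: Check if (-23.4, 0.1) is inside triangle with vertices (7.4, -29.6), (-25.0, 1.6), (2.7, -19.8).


Cross products: AB x AP = -1.32, BC x BP = -7.31, CA x CP = -162.25
All same sign? yes

Yes, inside


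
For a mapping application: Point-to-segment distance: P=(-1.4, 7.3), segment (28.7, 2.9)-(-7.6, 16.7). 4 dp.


Project P onto AB: t = 0.7648 (clamped to [0,1])
Closest point on segment: (0.9394, 13.4536)
Distance: 6.5833

6.5833


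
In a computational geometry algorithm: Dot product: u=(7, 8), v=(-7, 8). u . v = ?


u . v = u_x*v_x + u_y*v_y = 7*(-7) + 8*8
= (-49) + 64 = 15

15


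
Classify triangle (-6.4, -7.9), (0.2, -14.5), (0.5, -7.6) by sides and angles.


Side lengths squared: AB^2=87.12, BC^2=47.7, CA^2=47.7
Sorted: [47.7, 47.7, 87.12]
By sides: Isosceles, By angles: Acute

Isosceles, Acute


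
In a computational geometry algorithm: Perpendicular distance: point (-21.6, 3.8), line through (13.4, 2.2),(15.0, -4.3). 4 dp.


|cross product| = 224.94
|line direction| = sqrt(44.81) = 6.694
Distance = 224.94/sqrt(44.81) = 33.6031

33.6031


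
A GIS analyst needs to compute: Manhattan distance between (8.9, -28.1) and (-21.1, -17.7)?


|8.9-(-21.1)| + |(-28.1)-(-17.7)| = 30 + 10.4 = 40.4

40.4


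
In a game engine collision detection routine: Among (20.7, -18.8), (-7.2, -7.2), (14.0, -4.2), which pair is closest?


d(P0,P1) = 30.2154, d(P0,P2) = 16.0639, d(P1,P2) = 21.4112
Closest: P0 and P2

Closest pair: (20.7, -18.8) and (14.0, -4.2), distance = 16.0639


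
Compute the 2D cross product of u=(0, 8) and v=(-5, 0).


u x v = u_x*v_y - u_y*v_x = 0*0 - 8*(-5)
= 0 - (-40) = 40

40


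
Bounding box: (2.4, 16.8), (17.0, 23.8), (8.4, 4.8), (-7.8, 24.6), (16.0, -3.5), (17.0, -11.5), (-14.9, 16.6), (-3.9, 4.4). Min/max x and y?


x range: [-14.9, 17]
y range: [-11.5, 24.6]
Bounding box: (-14.9,-11.5) to (17,24.6)

(-14.9,-11.5) to (17,24.6)


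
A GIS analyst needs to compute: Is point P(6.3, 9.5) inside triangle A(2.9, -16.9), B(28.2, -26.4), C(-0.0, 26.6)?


Cross products: AB x AP = 700.22, BC x BP = 148.32, CA x CP = 224.46
All same sign? yes

Yes, inside


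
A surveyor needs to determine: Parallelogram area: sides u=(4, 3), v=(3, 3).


|u x v| = |4*3 - 3*3|
= |12 - 9| = 3

3


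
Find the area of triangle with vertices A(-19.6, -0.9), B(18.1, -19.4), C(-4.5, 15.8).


Area = |x_A(y_B-y_C) + x_B(y_C-y_A) + x_C(y_A-y_B)|/2
= |689.92 + 302.27 + (-83.25)|/2
= 908.94/2 = 454.47

454.47


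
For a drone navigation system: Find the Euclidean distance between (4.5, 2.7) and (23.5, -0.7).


dx=19, dy=-3.4
d^2 = 19^2 + (-3.4)^2 = 372.56
d = sqrt(372.56) = 19.3018

19.3018


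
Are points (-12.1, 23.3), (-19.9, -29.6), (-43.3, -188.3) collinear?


Cross product: ((-19.9)-(-12.1))*((-188.3)-23.3) - ((-29.6)-23.3)*((-43.3)-(-12.1))
= 0

Yes, collinear


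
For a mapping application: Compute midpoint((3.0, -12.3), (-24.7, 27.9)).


M = ((3+(-24.7))/2, ((-12.3)+27.9)/2)
= (-10.85, 7.8)

(-10.85, 7.8)


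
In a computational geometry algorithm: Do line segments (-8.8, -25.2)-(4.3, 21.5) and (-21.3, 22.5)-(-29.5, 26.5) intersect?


Cross products: d1=341.14, d2=-94.2, d3=1208.62, d4=1643.96
d1*d2 < 0 and d3*d4 < 0? no

No, they don't intersect


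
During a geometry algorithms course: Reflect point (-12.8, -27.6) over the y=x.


Reflection over y=x: (x,y) -> (y,x)
(-12.8, -27.6) -> (-27.6, -12.8)

(-27.6, -12.8)


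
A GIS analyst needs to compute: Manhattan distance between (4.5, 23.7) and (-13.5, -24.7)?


|4.5-(-13.5)| + |23.7-(-24.7)| = 18 + 48.4 = 66.4

66.4


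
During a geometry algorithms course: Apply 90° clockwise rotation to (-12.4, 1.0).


90° CW: (x,y) -> (y, -x)
(-12.4,1) -> (1, 12.4)

(1, 12.4)


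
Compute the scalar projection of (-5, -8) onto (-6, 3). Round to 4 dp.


u.v = 6, |v| = sqrt(45) = 6.7082
Scalar projection = u.v / |v| = 6 / sqrt(45) = 0.8944

0.8944


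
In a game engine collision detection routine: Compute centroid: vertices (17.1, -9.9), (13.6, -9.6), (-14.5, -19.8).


Centroid = ((x_A+x_B+x_C)/3, (y_A+y_B+y_C)/3)
= ((17.1+13.6+(-14.5))/3, ((-9.9)+(-9.6)+(-19.8))/3)
= (5.4, -13.1)

(5.4, -13.1)


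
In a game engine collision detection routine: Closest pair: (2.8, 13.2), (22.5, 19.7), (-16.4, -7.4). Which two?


d(P0,P1) = 20.7446, d(P0,P2) = 28.1603, d(P1,P2) = 47.4091
Closest: P0 and P1

Closest pair: (2.8, 13.2) and (22.5, 19.7), distance = 20.7446


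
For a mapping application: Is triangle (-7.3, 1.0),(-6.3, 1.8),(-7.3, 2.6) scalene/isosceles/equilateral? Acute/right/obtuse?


Side lengths squared: AB^2=1.64, BC^2=1.64, CA^2=2.56
Sorted: [1.64, 1.64, 2.56]
By sides: Isosceles, By angles: Acute

Isosceles, Acute


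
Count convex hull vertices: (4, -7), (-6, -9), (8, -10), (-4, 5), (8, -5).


Convex hull vertices (CCW): (-6, -9), (8, -10), (8, -5), (-4, 5)
Count = 4

4


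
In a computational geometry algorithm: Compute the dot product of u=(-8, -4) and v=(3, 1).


u . v = u_x*v_x + u_y*v_y = (-8)*3 + (-4)*1
= (-24) + (-4) = -28

-28


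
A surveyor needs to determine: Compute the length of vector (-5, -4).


|u| = sqrt((-5)^2 + (-4)^2) = sqrt(41) = 6.4031

6.4031


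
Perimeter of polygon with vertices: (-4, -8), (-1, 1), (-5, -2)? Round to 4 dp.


Sides: (-4, -8)->(-1, 1): sqrt(90) = 9.486833, (-1, 1)->(-5, -2): sqrt(25) = 5, (-5, -2)->(-4, -8): sqrt(37) = 6.082763
Sum = 20.569596
Perimeter = 20.5696

20.5696


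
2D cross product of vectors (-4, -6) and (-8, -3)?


u x v = u_x*v_y - u_y*v_x = (-4)*(-3) - (-6)*(-8)
= 12 - 48 = -36

-36


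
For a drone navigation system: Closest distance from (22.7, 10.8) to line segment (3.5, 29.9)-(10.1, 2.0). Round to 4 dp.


Project P onto AB: t = 0.8025 (clamped to [0,1])
Closest point on segment: (8.7963, 7.511)
Distance: 14.2874

14.2874


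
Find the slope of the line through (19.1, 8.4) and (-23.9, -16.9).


slope = (y2-y1)/(x2-x1) = ((-16.9)-8.4)/((-23.9)-19.1) = (-25.3)/(-43) = 0.5884

0.5884


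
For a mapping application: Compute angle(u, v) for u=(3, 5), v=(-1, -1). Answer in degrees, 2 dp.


u.v = -8, |u| = sqrt(34) = 5.831, |v| = sqrt(2) = 1.4142
cos(theta) = u.v/(|u||v|) = -8/sqrt(68) = -0.970143
theta = acos(-0.970143) = 165.96 degrees

165.96 degrees


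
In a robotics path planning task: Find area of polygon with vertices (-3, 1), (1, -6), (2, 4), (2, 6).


Shoelace sum: ((-3)*(-6) - 1*1) + (1*4 - 2*(-6)) + (2*6 - 2*4) + (2*1 - (-3)*6)
= 57
Area = |57|/2 = 28.5

28.5


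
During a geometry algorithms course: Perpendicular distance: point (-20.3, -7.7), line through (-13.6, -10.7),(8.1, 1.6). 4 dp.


|cross product| = 147.51
|line direction| = sqrt(622.18) = 24.9435
Distance = 147.51/sqrt(622.18) = 5.9138

5.9138


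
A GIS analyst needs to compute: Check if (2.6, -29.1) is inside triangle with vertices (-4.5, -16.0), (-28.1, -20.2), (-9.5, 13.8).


Cross products: AB x AP = 338.98, BC x BP = -1209.34, CA x CP = 146.08
All same sign? no

No, outside


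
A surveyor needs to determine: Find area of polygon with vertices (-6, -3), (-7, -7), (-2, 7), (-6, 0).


Shoelace sum: ((-6)*(-7) - (-7)*(-3)) + ((-7)*7 - (-2)*(-7)) + ((-2)*0 - (-6)*7) + ((-6)*(-3) - (-6)*0)
= 18
Area = |18|/2 = 9

9


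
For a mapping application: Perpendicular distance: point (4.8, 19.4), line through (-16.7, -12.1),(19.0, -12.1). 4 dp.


|cross product| = 1124.55
|line direction| = sqrt(1274.49) = 35.7
Distance = 1124.55/sqrt(1274.49) = 31.5

31.5


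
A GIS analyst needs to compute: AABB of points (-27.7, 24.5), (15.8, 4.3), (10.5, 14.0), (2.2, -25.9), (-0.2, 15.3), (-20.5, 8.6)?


x range: [-27.7, 15.8]
y range: [-25.9, 24.5]
Bounding box: (-27.7,-25.9) to (15.8,24.5)

(-27.7,-25.9) to (15.8,24.5)


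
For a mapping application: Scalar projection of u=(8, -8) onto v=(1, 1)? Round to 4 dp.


u.v = 0, |v| = sqrt(2) = 1.4142
Scalar projection = u.v / |v| = 0 / sqrt(2) = 0

0


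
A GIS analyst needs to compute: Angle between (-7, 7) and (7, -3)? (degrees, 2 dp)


u.v = -70, |u| = sqrt(98) = 9.8995, |v| = sqrt(58) = 7.6158
cos(theta) = u.v/(|u||v|) = -70/sqrt(5684) = -0.928477
theta = acos(-0.928477) = 158.2 degrees

158.2 degrees


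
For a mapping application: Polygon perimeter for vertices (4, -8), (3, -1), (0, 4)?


Sides: (4, -8)->(3, -1): sqrt(50) = 7.071068, (3, -1)->(0, 4): sqrt(34) = 5.830952, (0, 4)->(4, -8): sqrt(160) = 12.649111
Sum = 25.551131
Perimeter = 25.5511

25.5511


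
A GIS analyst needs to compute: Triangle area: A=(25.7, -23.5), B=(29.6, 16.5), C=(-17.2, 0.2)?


Area = |x_A(y_B-y_C) + x_B(y_C-y_A) + x_C(y_A-y_B)|/2
= |418.91 + 701.52 + 688|/2
= 1808.43/2 = 904.215

904.215


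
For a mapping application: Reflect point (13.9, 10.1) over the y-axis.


Reflection over y-axis: (x,y) -> (-x,y)
(13.9, 10.1) -> (-13.9, 10.1)

(-13.9, 10.1)


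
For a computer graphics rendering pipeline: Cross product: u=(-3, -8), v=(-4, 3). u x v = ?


u x v = u_x*v_y - u_y*v_x = (-3)*3 - (-8)*(-4)
= (-9) - 32 = -41

-41


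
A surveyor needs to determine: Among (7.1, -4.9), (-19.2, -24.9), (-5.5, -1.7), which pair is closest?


d(P0,P1) = 33.0407, d(P0,P2) = 13, d(P1,P2) = 26.9431
Closest: P0 and P2

Closest pair: (7.1, -4.9) and (-5.5, -1.7), distance = 13


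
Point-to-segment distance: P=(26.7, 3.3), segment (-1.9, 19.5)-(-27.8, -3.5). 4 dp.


Project P onto AB: t = 0 (clamped to [0,1])
Closest point on segment: (-1.9, 19.5)
Distance: 32.8694

32.8694


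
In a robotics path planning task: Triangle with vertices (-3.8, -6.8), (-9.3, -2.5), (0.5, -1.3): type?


Side lengths squared: AB^2=48.74, BC^2=97.48, CA^2=48.74
Sorted: [48.74, 48.74, 97.48]
By sides: Isosceles, By angles: Right

Isosceles, Right


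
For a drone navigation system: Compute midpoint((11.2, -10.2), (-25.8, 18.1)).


M = ((11.2+(-25.8))/2, ((-10.2)+18.1)/2)
= (-7.3, 3.95)

(-7.3, 3.95)


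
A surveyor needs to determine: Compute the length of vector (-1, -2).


|u| = sqrt((-1)^2 + (-2)^2) = sqrt(5) = 2.2361

2.2361


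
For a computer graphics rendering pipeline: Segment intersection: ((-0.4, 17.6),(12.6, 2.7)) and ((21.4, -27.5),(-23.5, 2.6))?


Cross products: d1=-1368.81, d2=-1091.1, d3=-261.48, d4=-539.19
d1*d2 < 0 and d3*d4 < 0? no

No, they don't intersect


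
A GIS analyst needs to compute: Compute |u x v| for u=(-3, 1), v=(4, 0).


|u x v| = |(-3)*0 - 1*4|
= |0 - 4| = 4

4


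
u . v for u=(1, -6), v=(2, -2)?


u . v = u_x*v_x + u_y*v_y = 1*2 + (-6)*(-2)
= 2 + 12 = 14

14


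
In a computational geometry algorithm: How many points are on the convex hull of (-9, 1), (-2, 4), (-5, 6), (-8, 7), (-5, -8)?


Convex hull vertices (CCW): (-9, 1), (-5, -8), (-2, 4), (-5, 6), (-8, 7)
Count = 5

5


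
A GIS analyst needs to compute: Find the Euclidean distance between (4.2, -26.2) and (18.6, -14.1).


dx=14.4, dy=12.1
d^2 = 14.4^2 + 12.1^2 = 353.77
d = sqrt(353.77) = 18.8088

18.8088


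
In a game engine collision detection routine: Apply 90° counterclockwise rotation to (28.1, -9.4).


90° CCW: (x,y) -> (-y, x)
(28.1,-9.4) -> (9.4, 28.1)

(9.4, 28.1)


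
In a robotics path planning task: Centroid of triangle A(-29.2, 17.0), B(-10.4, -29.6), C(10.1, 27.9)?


Centroid = ((x_A+x_B+x_C)/3, (y_A+y_B+y_C)/3)
= (((-29.2)+(-10.4)+10.1)/3, (17+(-29.6)+27.9)/3)
= (-9.8333, 5.1)

(-9.8333, 5.1)


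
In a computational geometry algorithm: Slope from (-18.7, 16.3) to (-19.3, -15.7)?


slope = (y2-y1)/(x2-x1) = ((-15.7)-16.3)/((-19.3)-(-18.7)) = (-32)/(-0.6) = 53.3333

53.3333


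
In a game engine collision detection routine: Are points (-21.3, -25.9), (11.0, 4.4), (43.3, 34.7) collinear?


Cross product: (11-(-21.3))*(34.7-(-25.9)) - (4.4-(-25.9))*(43.3-(-21.3))
= 0

Yes, collinear


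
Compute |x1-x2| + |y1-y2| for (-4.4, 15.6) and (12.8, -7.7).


|(-4.4)-12.8| + |15.6-(-7.7)| = 17.2 + 23.3 = 40.5

40.5


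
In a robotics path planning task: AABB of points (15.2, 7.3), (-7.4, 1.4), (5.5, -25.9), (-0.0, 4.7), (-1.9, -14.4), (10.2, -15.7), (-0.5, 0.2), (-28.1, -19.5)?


x range: [-28.1, 15.2]
y range: [-25.9, 7.3]
Bounding box: (-28.1,-25.9) to (15.2,7.3)

(-28.1,-25.9) to (15.2,7.3)


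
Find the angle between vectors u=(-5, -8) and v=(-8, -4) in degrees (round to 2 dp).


u.v = 72, |u| = sqrt(89) = 9.434, |v| = sqrt(80) = 8.9443
cos(theta) = u.v/(|u||v|) = 72/sqrt(7120) = 0.853282
theta = acos(0.853282) = 31.43 degrees

31.43 degrees


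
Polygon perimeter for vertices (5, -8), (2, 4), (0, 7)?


Sides: (5, -8)->(2, 4): sqrt(153) = 12.369317, (2, 4)->(0, 7): sqrt(13) = 3.605551, (0, 7)->(5, -8): sqrt(250) = 15.811388
Sum = 31.786256
Perimeter = 31.7863

31.7863


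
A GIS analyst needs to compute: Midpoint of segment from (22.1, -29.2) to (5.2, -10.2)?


M = ((22.1+5.2)/2, ((-29.2)+(-10.2))/2)
= (13.65, -19.7)

(13.65, -19.7)


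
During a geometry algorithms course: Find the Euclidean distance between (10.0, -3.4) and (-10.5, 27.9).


dx=-20.5, dy=31.3
d^2 = (-20.5)^2 + 31.3^2 = 1399.94
d = sqrt(1399.94) = 37.4158

37.4158


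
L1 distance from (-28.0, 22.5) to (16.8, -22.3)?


|(-28)-16.8| + |22.5-(-22.3)| = 44.8 + 44.8 = 89.6

89.6


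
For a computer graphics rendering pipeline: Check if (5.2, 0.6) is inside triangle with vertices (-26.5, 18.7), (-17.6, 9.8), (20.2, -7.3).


Cross products: AB x AP = 121.04, BC x BP = 42.12, CA x CP = 21.07
All same sign? yes

Yes, inside


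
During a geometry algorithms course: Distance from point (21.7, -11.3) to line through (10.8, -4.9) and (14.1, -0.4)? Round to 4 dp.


|cross product| = 70.17
|line direction| = sqrt(31.14) = 5.5803
Distance = 70.17/sqrt(31.14) = 12.5745

12.5745


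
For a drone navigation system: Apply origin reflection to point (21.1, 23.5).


Reflection over origin: (x,y) -> (-x,-y)
(21.1, 23.5) -> (-21.1, -23.5)

(-21.1, -23.5)


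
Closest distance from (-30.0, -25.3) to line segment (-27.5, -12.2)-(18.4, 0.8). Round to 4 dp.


Project P onto AB: t = 0 (clamped to [0,1])
Closest point on segment: (-27.5, -12.2)
Distance: 13.3364

13.3364


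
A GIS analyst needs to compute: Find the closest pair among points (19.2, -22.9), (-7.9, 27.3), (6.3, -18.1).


d(P0,P1) = 57.0478, d(P0,P2) = 13.7641, d(P1,P2) = 47.5689
Closest: P0 and P2

Closest pair: (19.2, -22.9) and (6.3, -18.1), distance = 13.7641


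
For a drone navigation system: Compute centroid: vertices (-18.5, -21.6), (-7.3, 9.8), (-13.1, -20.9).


Centroid = ((x_A+x_B+x_C)/3, (y_A+y_B+y_C)/3)
= (((-18.5)+(-7.3)+(-13.1))/3, ((-21.6)+9.8+(-20.9))/3)
= (-12.9667, -10.9)

(-12.9667, -10.9)


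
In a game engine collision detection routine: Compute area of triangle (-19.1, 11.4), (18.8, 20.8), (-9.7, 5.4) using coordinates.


Area = |x_A(y_B-y_C) + x_B(y_C-y_A) + x_C(y_A-y_B)|/2
= |(-294.14) + (-112.8) + 91.18|/2
= 315.76/2 = 157.88

157.88


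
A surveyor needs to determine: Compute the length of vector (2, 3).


|u| = sqrt(2^2 + 3^2) = sqrt(13) = 3.6056

3.6056


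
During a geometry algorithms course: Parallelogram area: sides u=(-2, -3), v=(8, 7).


|u x v| = |(-2)*7 - (-3)*8|
= |(-14) - (-24)| = 10

10


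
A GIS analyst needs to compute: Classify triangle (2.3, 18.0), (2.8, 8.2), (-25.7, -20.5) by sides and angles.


Side lengths squared: AB^2=96.29, BC^2=1635.94, CA^2=2266.25
Sorted: [96.29, 1635.94, 2266.25]
By sides: Scalene, By angles: Obtuse

Scalene, Obtuse


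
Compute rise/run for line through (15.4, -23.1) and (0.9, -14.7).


slope = (y2-y1)/(x2-x1) = ((-14.7)-(-23.1))/(0.9-15.4) = 8.4/(-14.5) = -0.5793

-0.5793


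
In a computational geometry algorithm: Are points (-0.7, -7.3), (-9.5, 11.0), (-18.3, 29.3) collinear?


Cross product: ((-9.5)-(-0.7))*(29.3-(-7.3)) - (11-(-7.3))*((-18.3)-(-0.7))
= 0

Yes, collinear


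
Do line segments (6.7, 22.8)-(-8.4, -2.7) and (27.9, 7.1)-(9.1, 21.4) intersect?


Cross products: d1=8, d2=703.33, d3=777.67, d4=82.34
d1*d2 < 0 and d3*d4 < 0? no

No, they don't intersect


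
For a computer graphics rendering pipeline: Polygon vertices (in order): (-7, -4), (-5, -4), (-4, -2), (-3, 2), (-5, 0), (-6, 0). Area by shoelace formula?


Shoelace sum: ((-7)*(-4) - (-5)*(-4)) + ((-5)*(-2) - (-4)*(-4)) + ((-4)*2 - (-3)*(-2)) + ((-3)*0 - (-5)*2) + ((-5)*0 - (-6)*0) + ((-6)*(-4) - (-7)*0)
= 22
Area = |22|/2 = 11

11


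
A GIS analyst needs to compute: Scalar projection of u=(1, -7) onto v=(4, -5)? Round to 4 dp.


u.v = 39, |v| = sqrt(41) = 6.4031
Scalar projection = u.v / |v| = 39 / sqrt(41) = 6.0908

6.0908


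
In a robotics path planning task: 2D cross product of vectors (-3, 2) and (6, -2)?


u x v = u_x*v_y - u_y*v_x = (-3)*(-2) - 2*6
= 6 - 12 = -6

-6


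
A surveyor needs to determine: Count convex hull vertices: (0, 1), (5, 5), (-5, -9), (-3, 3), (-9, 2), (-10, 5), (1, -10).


Convex hull vertices (CCW): (-10, 5), (-9, 2), (-5, -9), (1, -10), (5, 5)
Count = 5

5


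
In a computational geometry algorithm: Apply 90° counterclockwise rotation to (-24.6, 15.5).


90° CCW: (x,y) -> (-y, x)
(-24.6,15.5) -> (-15.5, -24.6)

(-15.5, -24.6)


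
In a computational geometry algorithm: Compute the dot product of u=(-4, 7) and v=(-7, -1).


u . v = u_x*v_x + u_y*v_y = (-4)*(-7) + 7*(-1)
= 28 + (-7) = 21

21


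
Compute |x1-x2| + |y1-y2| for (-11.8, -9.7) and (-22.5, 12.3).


|(-11.8)-(-22.5)| + |(-9.7)-12.3| = 10.7 + 22 = 32.7

32.7


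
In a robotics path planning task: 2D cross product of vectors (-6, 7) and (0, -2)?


u x v = u_x*v_y - u_y*v_x = (-6)*(-2) - 7*0
= 12 - 0 = 12

12


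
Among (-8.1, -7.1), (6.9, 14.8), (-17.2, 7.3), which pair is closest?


d(P0,P1) = 26.5445, d(P0,P2) = 17.0344, d(P1,P2) = 25.24
Closest: P0 and P2

Closest pair: (-8.1, -7.1) and (-17.2, 7.3), distance = 17.0344


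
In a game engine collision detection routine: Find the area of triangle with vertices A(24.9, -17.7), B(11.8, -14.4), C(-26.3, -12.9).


Area = |x_A(y_B-y_C) + x_B(y_C-y_A) + x_C(y_A-y_B)|/2
= |(-37.35) + 56.64 + 86.79|/2
= 106.08/2 = 53.04

53.04


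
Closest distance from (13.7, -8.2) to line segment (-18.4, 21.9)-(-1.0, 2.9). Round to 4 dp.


Project P onto AB: t = 1 (clamped to [0,1])
Closest point on segment: (-1, 2.9)
Distance: 18.4201

18.4201


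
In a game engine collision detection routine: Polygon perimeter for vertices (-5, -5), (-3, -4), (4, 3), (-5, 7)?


Sides: (-5, -5)->(-3, -4): sqrt(5) = 2.236068, (-3, -4)->(4, 3): sqrt(98) = 9.899495, (4, 3)->(-5, 7): sqrt(97) = 9.848858, (-5, 7)->(-5, -5): sqrt(144) = 12
Sum = 33.984421
Perimeter = 33.9844

33.9844


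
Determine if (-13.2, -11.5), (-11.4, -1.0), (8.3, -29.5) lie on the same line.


Cross product: ((-11.4)-(-13.2))*((-29.5)-(-11.5)) - ((-1)-(-11.5))*(8.3-(-13.2))
= -258.15

No, not collinear


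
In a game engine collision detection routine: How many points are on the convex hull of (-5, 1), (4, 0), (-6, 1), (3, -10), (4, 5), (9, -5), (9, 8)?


Convex hull vertices (CCW): (-6, 1), (3, -10), (9, -5), (9, 8)
Count = 4

4


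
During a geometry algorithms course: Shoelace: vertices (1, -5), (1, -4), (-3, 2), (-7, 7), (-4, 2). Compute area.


Shoelace sum: (1*(-4) - 1*(-5)) + (1*2 - (-3)*(-4)) + ((-3)*7 - (-7)*2) + ((-7)*2 - (-4)*7) + ((-4)*(-5) - 1*2)
= 16
Area = |16|/2 = 8

8


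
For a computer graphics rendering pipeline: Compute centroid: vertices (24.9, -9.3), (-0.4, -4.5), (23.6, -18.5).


Centroid = ((x_A+x_B+x_C)/3, (y_A+y_B+y_C)/3)
= ((24.9+(-0.4)+23.6)/3, ((-9.3)+(-4.5)+(-18.5))/3)
= (16.0333, -10.7667)

(16.0333, -10.7667)


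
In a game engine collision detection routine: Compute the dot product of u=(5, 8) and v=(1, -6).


u . v = u_x*v_x + u_y*v_y = 5*1 + 8*(-6)
= 5 + (-48) = -43

-43


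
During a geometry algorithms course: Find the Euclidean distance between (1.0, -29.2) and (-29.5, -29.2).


dx=-30.5, dy=0
d^2 = (-30.5)^2 + 0^2 = 930.25
d = sqrt(930.25) = 30.5

30.5


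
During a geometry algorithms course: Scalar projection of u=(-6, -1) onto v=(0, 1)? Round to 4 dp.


u.v = -1, |v| = sqrt(1) = 1
Scalar projection = u.v / |v| = -1 / sqrt(1) = -1

-1


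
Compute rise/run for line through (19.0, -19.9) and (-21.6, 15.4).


slope = (y2-y1)/(x2-x1) = (15.4-(-19.9))/((-21.6)-19) = 35.3/(-40.6) = -0.8695

-0.8695


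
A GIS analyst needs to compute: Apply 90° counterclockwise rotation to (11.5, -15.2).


90° CCW: (x,y) -> (-y, x)
(11.5,-15.2) -> (15.2, 11.5)

(15.2, 11.5)


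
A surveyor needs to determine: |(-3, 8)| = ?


|u| = sqrt((-3)^2 + 8^2) = sqrt(73) = 8.544

8.544


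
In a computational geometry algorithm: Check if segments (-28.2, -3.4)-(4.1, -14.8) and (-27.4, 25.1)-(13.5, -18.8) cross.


Cross products: d1=-1200.77, d2=-249.06, d3=929.67, d4=-22.04
d1*d2 < 0 and d3*d4 < 0? no

No, they don't intersect


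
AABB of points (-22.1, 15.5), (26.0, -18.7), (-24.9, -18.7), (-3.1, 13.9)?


x range: [-24.9, 26]
y range: [-18.7, 15.5]
Bounding box: (-24.9,-18.7) to (26,15.5)

(-24.9,-18.7) to (26,15.5)


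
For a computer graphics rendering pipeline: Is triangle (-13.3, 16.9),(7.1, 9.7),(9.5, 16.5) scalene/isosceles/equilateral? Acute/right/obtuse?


Side lengths squared: AB^2=468, BC^2=52, CA^2=520
Sorted: [52, 468, 520]
By sides: Scalene, By angles: Right

Scalene, Right


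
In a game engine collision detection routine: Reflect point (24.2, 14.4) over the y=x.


Reflection over y=x: (x,y) -> (y,x)
(24.2, 14.4) -> (14.4, 24.2)

(14.4, 24.2)


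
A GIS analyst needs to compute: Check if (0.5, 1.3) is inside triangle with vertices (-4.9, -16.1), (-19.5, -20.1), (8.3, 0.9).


Cross products: AB x AP = -232.44, BC x BP = 174.92, CA x CP = -137.88
All same sign? no

No, outside


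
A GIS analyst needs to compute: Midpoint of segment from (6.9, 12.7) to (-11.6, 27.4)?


M = ((6.9+(-11.6))/2, (12.7+27.4)/2)
= (-2.35, 20.05)

(-2.35, 20.05)


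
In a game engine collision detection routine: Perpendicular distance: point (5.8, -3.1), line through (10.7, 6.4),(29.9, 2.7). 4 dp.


|cross product| = 200.53
|line direction| = sqrt(382.33) = 19.5533
Distance = 200.53/sqrt(382.33) = 10.2556

10.2556


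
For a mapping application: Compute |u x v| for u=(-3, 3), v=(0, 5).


|u x v| = |(-3)*5 - 3*0|
= |(-15) - 0| = 15

15


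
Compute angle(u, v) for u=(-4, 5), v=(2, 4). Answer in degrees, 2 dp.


u.v = 12, |u| = sqrt(41) = 6.4031, |v| = sqrt(20) = 4.4721
cos(theta) = u.v/(|u||v|) = 12/sqrt(820) = 0.419058
theta = acos(0.419058) = 65.22 degrees

65.22 degrees


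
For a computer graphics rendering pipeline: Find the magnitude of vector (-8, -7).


|u| = sqrt((-8)^2 + (-7)^2) = sqrt(113) = 10.6301

10.6301


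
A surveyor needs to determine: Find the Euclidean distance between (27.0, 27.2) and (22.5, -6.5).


dx=-4.5, dy=-33.7
d^2 = (-4.5)^2 + (-33.7)^2 = 1155.94
d = sqrt(1155.94) = 33.9991

33.9991


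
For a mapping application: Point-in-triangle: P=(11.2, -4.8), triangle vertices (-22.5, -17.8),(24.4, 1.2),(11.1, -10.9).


Cross products: AB x AP = -30.6, BC x BP = -79.92, CA x CP = -204.27
All same sign? yes

Yes, inside


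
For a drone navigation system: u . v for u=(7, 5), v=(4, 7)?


u . v = u_x*v_x + u_y*v_y = 7*4 + 5*7
= 28 + 35 = 63

63


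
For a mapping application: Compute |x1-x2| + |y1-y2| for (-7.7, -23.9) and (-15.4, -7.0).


|(-7.7)-(-15.4)| + |(-23.9)-(-7)| = 7.7 + 16.9 = 24.6

24.6


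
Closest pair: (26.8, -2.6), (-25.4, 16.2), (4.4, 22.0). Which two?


d(P0,P1) = 55.4822, d(P0,P2) = 33.2704, d(P1,P2) = 30.3592
Closest: P1 and P2

Closest pair: (-25.4, 16.2) and (4.4, 22.0), distance = 30.3592


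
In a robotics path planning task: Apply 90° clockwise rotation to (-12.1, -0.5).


90° CW: (x,y) -> (y, -x)
(-12.1,-0.5) -> (-0.5, 12.1)

(-0.5, 12.1)


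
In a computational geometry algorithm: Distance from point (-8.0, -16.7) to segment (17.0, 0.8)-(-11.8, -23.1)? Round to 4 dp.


Project P onto AB: t = 0.8127 (clamped to [0,1])
Closest point on segment: (-6.4046, -18.6225)
Distance: 2.4983

2.4983


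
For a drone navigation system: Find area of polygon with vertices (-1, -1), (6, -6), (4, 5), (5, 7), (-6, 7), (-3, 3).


Shoelace sum: ((-1)*(-6) - 6*(-1)) + (6*5 - 4*(-6)) + (4*7 - 5*5) + (5*7 - (-6)*7) + ((-6)*3 - (-3)*7) + ((-3)*(-1) - (-1)*3)
= 155
Area = |155|/2 = 77.5

77.5


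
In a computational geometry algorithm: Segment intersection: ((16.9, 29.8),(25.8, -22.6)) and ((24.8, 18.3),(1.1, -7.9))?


Cross products: d1=-479.53, d2=995.53, d3=311.61, d4=-1163.45
d1*d2 < 0 and d3*d4 < 0? yes

Yes, they intersect


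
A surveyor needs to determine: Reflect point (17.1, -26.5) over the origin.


Reflection over origin: (x,y) -> (-x,-y)
(17.1, -26.5) -> (-17.1, 26.5)

(-17.1, 26.5)


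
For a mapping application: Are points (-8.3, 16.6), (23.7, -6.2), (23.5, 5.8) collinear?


Cross product: (23.7-(-8.3))*(5.8-16.6) - ((-6.2)-16.6)*(23.5-(-8.3))
= 379.44

No, not collinear


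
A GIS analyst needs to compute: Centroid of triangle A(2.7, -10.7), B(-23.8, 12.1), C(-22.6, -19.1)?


Centroid = ((x_A+x_B+x_C)/3, (y_A+y_B+y_C)/3)
= ((2.7+(-23.8)+(-22.6))/3, ((-10.7)+12.1+(-19.1))/3)
= (-14.5667, -5.9)

(-14.5667, -5.9)


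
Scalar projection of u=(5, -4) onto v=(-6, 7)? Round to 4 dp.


u.v = -58, |v| = sqrt(85) = 9.2195
Scalar projection = u.v / |v| = -58 / sqrt(85) = -6.291

-6.291


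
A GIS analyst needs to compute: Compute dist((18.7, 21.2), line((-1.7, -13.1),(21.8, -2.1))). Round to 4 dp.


|cross product| = 581.65
|line direction| = sqrt(673.25) = 25.9471
Distance = 581.65/sqrt(673.25) = 22.4168

22.4168


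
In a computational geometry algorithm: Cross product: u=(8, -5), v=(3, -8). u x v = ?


u x v = u_x*v_y - u_y*v_x = 8*(-8) - (-5)*3
= (-64) - (-15) = -49

-49


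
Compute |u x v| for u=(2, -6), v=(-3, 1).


|u x v| = |2*1 - (-6)*(-3)|
= |2 - 18| = 16

16


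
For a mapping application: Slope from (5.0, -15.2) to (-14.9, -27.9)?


slope = (y2-y1)/(x2-x1) = ((-27.9)-(-15.2))/((-14.9)-5) = (-12.7)/(-19.9) = 0.6382

0.6382


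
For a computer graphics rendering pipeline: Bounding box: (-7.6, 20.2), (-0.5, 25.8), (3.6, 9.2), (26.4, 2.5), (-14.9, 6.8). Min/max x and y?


x range: [-14.9, 26.4]
y range: [2.5, 25.8]
Bounding box: (-14.9,2.5) to (26.4,25.8)

(-14.9,2.5) to (26.4,25.8)


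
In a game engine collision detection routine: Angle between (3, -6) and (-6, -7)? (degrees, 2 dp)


u.v = 24, |u| = sqrt(45) = 6.7082, |v| = sqrt(85) = 9.2195
cos(theta) = u.v/(|u||v|) = 24/sqrt(3825) = 0.388057
theta = acos(0.388057) = 67.17 degrees

67.17 degrees


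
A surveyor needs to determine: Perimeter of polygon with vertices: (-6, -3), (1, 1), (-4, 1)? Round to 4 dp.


Sides: (-6, -3)->(1, 1): sqrt(65) = 8.062258, (1, 1)->(-4, 1): sqrt(25) = 5, (-4, 1)->(-6, -3): sqrt(20) = 4.472136
Sum = 17.534394
Perimeter = 17.5344

17.5344


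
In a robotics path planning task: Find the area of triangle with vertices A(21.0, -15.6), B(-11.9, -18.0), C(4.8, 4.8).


Area = |x_A(y_B-y_C) + x_B(y_C-y_A) + x_C(y_A-y_B)|/2
= |(-478.8) + (-242.76) + 11.52|/2
= 710.04/2 = 355.02

355.02


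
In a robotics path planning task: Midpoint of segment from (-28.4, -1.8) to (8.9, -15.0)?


M = (((-28.4)+8.9)/2, ((-1.8)+(-15))/2)
= (-9.75, -8.4)

(-9.75, -8.4)


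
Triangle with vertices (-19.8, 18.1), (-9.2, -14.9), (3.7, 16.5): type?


Side lengths squared: AB^2=1201.36, BC^2=1152.37, CA^2=554.81
Sorted: [554.81, 1152.37, 1201.36]
By sides: Scalene, By angles: Acute

Scalene, Acute


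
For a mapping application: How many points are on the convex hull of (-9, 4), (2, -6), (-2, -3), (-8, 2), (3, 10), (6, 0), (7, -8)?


Convex hull vertices (CCW): (-9, 4), (-8, 2), (-2, -3), (2, -6), (7, -8), (6, 0), (3, 10)
Count = 7

7


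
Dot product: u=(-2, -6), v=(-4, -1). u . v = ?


u . v = u_x*v_x + u_y*v_y = (-2)*(-4) + (-6)*(-1)
= 8 + 6 = 14

14


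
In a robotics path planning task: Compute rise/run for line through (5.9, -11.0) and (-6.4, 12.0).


slope = (y2-y1)/(x2-x1) = (12-(-11))/((-6.4)-5.9) = 23/(-12.3) = -1.8699

-1.8699


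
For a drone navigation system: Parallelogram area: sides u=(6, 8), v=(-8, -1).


|u x v| = |6*(-1) - 8*(-8)|
= |(-6) - (-64)| = 58

58


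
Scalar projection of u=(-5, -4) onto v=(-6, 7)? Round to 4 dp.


u.v = 2, |v| = sqrt(85) = 9.2195
Scalar projection = u.v / |v| = 2 / sqrt(85) = 0.2169

0.2169


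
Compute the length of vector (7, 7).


|u| = sqrt(7^2 + 7^2) = sqrt(98) = 9.8995

9.8995


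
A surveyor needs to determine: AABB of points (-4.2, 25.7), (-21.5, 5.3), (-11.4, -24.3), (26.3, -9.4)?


x range: [-21.5, 26.3]
y range: [-24.3, 25.7]
Bounding box: (-21.5,-24.3) to (26.3,25.7)

(-21.5,-24.3) to (26.3,25.7)


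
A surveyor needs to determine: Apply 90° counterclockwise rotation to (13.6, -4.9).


90° CCW: (x,y) -> (-y, x)
(13.6,-4.9) -> (4.9, 13.6)

(4.9, 13.6)


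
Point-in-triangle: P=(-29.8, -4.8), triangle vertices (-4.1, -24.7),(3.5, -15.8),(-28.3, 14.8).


Cross products: AB x AP = 379.97, BC x BP = 669.18, CA x CP = -533.57
All same sign? no

No, outside


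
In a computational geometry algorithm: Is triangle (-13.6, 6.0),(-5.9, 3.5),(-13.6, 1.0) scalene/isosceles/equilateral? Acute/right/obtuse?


Side lengths squared: AB^2=65.54, BC^2=65.54, CA^2=25
Sorted: [25, 65.54, 65.54]
By sides: Isosceles, By angles: Acute

Isosceles, Acute


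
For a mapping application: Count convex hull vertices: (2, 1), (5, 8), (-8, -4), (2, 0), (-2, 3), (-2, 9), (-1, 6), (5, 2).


Convex hull vertices (CCW): (-8, -4), (2, 0), (5, 2), (5, 8), (-2, 9)
Count = 5

5


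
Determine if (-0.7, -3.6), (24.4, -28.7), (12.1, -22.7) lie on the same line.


Cross product: (24.4-(-0.7))*((-22.7)-(-3.6)) - ((-28.7)-(-3.6))*(12.1-(-0.7))
= -158.13

No, not collinear


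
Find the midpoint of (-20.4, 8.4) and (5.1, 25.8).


M = (((-20.4)+5.1)/2, (8.4+25.8)/2)
= (-7.65, 17.1)

(-7.65, 17.1)


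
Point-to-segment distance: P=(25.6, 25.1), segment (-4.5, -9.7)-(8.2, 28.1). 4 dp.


Project P onto AB: t = 1 (clamped to [0,1])
Closest point on segment: (8.2, 28.1)
Distance: 17.6567

17.6567


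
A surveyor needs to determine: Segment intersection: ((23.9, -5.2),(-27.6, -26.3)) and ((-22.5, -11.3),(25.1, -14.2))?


Cross products: d1=424.92, d2=-728.79, d3=-664.89, d4=488.82
d1*d2 < 0 and d3*d4 < 0? yes

Yes, they intersect


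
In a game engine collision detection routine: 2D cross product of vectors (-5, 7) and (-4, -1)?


u x v = u_x*v_y - u_y*v_x = (-5)*(-1) - 7*(-4)
= 5 - (-28) = 33

33


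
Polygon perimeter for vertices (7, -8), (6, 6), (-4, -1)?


Sides: (7, -8)->(6, 6): sqrt(197) = 14.035669, (6, 6)->(-4, -1): sqrt(149) = 12.206556, (-4, -1)->(7, -8): sqrt(170) = 13.038405
Sum = 39.28063
Perimeter = 39.2806

39.2806


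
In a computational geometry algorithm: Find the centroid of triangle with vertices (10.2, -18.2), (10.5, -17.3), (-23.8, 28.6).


Centroid = ((x_A+x_B+x_C)/3, (y_A+y_B+y_C)/3)
= ((10.2+10.5+(-23.8))/3, ((-18.2)+(-17.3)+28.6)/3)
= (-1.0333, -2.3)

(-1.0333, -2.3)


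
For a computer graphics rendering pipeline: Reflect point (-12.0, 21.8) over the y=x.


Reflection over y=x: (x,y) -> (y,x)
(-12, 21.8) -> (21.8, -12)

(21.8, -12)


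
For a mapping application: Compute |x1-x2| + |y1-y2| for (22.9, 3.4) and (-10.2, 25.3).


|22.9-(-10.2)| + |3.4-25.3| = 33.1 + 21.9 = 55

55


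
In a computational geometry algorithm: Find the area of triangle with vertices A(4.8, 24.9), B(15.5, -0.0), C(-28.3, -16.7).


Area = |x_A(y_B-y_C) + x_B(y_C-y_A) + x_C(y_A-y_B)|/2
= |80.16 + (-644.8) + (-704.67)|/2
= 1269.31/2 = 634.655

634.655


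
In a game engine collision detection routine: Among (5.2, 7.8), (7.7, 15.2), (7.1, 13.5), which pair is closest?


d(P0,P1) = 7.8109, d(P0,P2) = 6.0083, d(P1,P2) = 1.8028
Closest: P1 and P2

Closest pair: (7.7, 15.2) and (7.1, 13.5), distance = 1.8028


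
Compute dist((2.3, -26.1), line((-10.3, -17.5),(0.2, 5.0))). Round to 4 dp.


|cross product| = 373.8
|line direction| = sqrt(616.5) = 24.8294
Distance = 373.8/sqrt(616.5) = 15.0547

15.0547


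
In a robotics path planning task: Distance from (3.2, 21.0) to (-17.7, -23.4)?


dx=-20.9, dy=-44.4
d^2 = (-20.9)^2 + (-44.4)^2 = 2408.17
d = sqrt(2408.17) = 49.0731

49.0731


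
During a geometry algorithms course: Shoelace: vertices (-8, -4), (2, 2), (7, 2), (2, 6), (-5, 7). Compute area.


Shoelace sum: ((-8)*2 - 2*(-4)) + (2*2 - 7*2) + (7*6 - 2*2) + (2*7 - (-5)*6) + ((-5)*(-4) - (-8)*7)
= 140
Area = |140|/2 = 70

70


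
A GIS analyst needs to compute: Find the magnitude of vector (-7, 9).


|u| = sqrt((-7)^2 + 9^2) = sqrt(130) = 11.4018

11.4018


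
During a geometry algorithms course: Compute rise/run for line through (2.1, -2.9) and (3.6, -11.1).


slope = (y2-y1)/(x2-x1) = ((-11.1)-(-2.9))/(3.6-2.1) = (-8.2)/1.5 = -5.4667

-5.4667


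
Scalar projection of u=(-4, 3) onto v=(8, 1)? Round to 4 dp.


u.v = -29, |v| = sqrt(65) = 8.0623
Scalar projection = u.v / |v| = -29 / sqrt(65) = -3.597

-3.597


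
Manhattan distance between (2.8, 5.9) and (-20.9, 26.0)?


|2.8-(-20.9)| + |5.9-26| = 23.7 + 20.1 = 43.8

43.8


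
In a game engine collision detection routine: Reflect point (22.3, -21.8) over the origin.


Reflection over origin: (x,y) -> (-x,-y)
(22.3, -21.8) -> (-22.3, 21.8)

(-22.3, 21.8)


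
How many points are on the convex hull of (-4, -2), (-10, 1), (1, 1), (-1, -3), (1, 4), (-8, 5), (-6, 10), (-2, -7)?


Convex hull vertices (CCW): (-10, 1), (-2, -7), (1, 1), (1, 4), (-6, 10)
Count = 5

5


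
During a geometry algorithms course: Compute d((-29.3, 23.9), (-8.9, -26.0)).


dx=20.4, dy=-49.9
d^2 = 20.4^2 + (-49.9)^2 = 2906.17
d = sqrt(2906.17) = 53.9089

53.9089


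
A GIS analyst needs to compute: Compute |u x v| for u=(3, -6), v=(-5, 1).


|u x v| = |3*1 - (-6)*(-5)|
= |3 - 30| = 27

27


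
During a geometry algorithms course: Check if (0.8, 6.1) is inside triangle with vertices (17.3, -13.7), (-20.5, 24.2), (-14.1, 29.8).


Cross products: AB x AP = -123.09, BC x BP = -235.12, CA x CP = -96.03
All same sign? yes

Yes, inside


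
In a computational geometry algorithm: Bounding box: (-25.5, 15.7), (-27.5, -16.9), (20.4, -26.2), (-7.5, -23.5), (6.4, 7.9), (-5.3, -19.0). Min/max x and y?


x range: [-27.5, 20.4]
y range: [-26.2, 15.7]
Bounding box: (-27.5,-26.2) to (20.4,15.7)

(-27.5,-26.2) to (20.4,15.7)


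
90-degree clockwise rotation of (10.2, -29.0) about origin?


90° CW: (x,y) -> (y, -x)
(10.2,-29) -> (-29, -10.2)

(-29, -10.2)


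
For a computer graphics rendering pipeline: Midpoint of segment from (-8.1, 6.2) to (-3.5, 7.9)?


M = (((-8.1)+(-3.5))/2, (6.2+7.9)/2)
= (-5.8, 7.05)

(-5.8, 7.05)


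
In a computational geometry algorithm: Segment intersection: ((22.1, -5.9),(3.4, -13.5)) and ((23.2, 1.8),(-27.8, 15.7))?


Cross products: d1=407.99, d2=1055.52, d3=-135.63, d4=-783.16
d1*d2 < 0 and d3*d4 < 0? no

No, they don't intersect


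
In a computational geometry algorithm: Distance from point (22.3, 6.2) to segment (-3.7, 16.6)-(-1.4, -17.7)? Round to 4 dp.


Project P onto AB: t = 0.3525 (clamped to [0,1])
Closest point on segment: (-2.8894, 4.5109)
Distance: 25.2459

25.2459


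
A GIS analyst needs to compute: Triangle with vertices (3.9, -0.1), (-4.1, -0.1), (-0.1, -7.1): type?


Side lengths squared: AB^2=64, BC^2=65, CA^2=65
Sorted: [64, 65, 65]
By sides: Isosceles, By angles: Acute

Isosceles, Acute


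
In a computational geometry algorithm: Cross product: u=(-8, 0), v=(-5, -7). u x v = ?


u x v = u_x*v_y - u_y*v_x = (-8)*(-7) - 0*(-5)
= 56 - 0 = 56

56


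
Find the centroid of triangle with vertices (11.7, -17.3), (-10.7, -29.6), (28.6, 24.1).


Centroid = ((x_A+x_B+x_C)/3, (y_A+y_B+y_C)/3)
= ((11.7+(-10.7)+28.6)/3, ((-17.3)+(-29.6)+24.1)/3)
= (9.8667, -7.6)

(9.8667, -7.6)


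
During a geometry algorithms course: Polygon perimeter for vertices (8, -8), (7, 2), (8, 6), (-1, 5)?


Sides: (8, -8)->(7, 2): sqrt(101) = 10.049876, (7, 2)->(8, 6): sqrt(17) = 4.123106, (8, 6)->(-1, 5): sqrt(82) = 9.055385, (-1, 5)->(8, -8): sqrt(250) = 15.811388
Sum = 39.039755
Perimeter = 39.0398

39.0398


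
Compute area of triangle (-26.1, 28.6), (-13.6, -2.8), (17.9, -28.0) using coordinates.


Area = |x_A(y_B-y_C) + x_B(y_C-y_A) + x_C(y_A-y_B)|/2
= |(-657.72) + 769.76 + 562.06|/2
= 674.1/2 = 337.05

337.05


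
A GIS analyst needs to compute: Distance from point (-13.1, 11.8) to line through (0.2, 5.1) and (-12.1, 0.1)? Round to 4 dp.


|cross product| = 148.91
|line direction| = sqrt(176.29) = 13.2774
Distance = 148.91/sqrt(176.29) = 11.2153

11.2153


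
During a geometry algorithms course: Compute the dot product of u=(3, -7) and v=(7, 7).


u . v = u_x*v_x + u_y*v_y = 3*7 + (-7)*7
= 21 + (-49) = -28

-28


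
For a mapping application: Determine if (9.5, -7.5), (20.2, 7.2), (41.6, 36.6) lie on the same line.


Cross product: (20.2-9.5)*(36.6-(-7.5)) - (7.2-(-7.5))*(41.6-9.5)
= 0

Yes, collinear


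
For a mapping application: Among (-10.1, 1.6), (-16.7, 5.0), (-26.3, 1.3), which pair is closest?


d(P0,P1) = 7.4243, d(P0,P2) = 16.2028, d(P1,P2) = 10.2883
Closest: P0 and P1

Closest pair: (-10.1, 1.6) and (-16.7, 5.0), distance = 7.4243


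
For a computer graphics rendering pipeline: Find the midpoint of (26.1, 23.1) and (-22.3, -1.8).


M = ((26.1+(-22.3))/2, (23.1+(-1.8))/2)
= (1.9, 10.65)

(1.9, 10.65)
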